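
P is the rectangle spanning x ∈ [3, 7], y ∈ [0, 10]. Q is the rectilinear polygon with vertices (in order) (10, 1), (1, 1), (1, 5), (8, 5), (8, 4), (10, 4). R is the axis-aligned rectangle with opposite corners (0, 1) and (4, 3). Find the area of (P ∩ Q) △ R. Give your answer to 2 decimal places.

|P ∩ Q| = 16.
|(P ∩ Q) ∩ R| = 2.
|(P ∩ Q) △ R| = 16 + 8 − 4 = 20.00.

20.00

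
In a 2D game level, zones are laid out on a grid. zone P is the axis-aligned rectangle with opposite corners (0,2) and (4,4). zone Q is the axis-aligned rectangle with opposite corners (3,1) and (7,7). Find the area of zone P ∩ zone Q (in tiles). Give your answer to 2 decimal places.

2.00

|zone P∩zone Q|: x∈[3,4], y∈[2,4] → 1·2 = 2.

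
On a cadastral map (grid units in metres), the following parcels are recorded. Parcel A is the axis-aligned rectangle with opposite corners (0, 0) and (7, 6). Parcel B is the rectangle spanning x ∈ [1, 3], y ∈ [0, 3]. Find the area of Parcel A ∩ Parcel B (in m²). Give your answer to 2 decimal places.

|Parcel A∩Parcel B|: x∈[1,3], y∈[0,3] → 2·3 = 6.

6.00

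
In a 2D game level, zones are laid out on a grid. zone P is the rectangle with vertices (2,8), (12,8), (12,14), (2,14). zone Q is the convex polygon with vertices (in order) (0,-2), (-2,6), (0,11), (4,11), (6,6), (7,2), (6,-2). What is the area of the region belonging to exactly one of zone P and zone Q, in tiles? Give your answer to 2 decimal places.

134.40

|zone P| = 60, |zone Q| = 90, |zone P∩zone Q| = 7.8.
|zone P △ zone Q| = |zone P| + |zone Q| − 2·|zone P∩zone Q| = 60 + 90 − 15.6 = 134.40.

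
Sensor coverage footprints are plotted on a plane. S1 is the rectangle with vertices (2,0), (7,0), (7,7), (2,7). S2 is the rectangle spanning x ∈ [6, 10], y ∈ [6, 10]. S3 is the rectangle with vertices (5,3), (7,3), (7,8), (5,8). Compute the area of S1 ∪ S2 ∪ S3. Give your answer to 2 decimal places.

By inclusion–exclusion:
Individual areas: |S1| = 35, |S2| = 16, |S3| = 10.
|S1∩S2|: x∈[6,7], y∈[6,7] → 1·1 = 1.
|S1∩S3|: x∈[5,7], y∈[3,7] → 2·4 = 8.
|S2∩S3|: x∈[6,7], y∈[6,8] → 1·2 = 2.
|S1∩S2∩S3| = 1.
|S1 ∪ S2 ∪ S3| = 61 − 11 + 1 = 51.00.

51.00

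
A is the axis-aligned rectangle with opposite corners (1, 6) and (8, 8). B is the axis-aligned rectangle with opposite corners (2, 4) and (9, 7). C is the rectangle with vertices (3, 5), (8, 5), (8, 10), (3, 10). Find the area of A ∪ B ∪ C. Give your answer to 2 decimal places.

By inclusion–exclusion:
Individual areas: |A| = 14, |B| = 21, |C| = 25.
|A∩B|: x∈[2,8], y∈[6,7] → 6·1 = 6.
|A∩C|: x∈[3,8], y∈[6,8] → 5·2 = 10.
|B∩C|: x∈[3,8], y∈[5,7] → 5·2 = 10.
|A∩B∩C| = 5.
|A ∪ B ∪ C| = 60 − 26 + 5 = 39.00.

39.00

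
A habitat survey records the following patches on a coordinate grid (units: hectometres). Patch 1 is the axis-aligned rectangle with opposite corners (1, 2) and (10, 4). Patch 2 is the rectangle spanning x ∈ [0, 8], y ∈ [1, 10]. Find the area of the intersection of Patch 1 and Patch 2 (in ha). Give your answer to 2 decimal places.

|Patch 1∩Patch 2|: x∈[1,8], y∈[2,4] → 7·2 = 14.

14.00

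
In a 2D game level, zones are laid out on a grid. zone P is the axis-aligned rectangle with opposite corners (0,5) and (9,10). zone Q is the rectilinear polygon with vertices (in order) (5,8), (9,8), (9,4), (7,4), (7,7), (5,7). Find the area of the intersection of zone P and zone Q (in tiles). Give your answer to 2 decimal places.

The intersection is the polygon with vertices (9,5), (7,5), (7,7), (5,7), (5,8), (9,8).
By the shoelace formula its area is 8.00.

8.00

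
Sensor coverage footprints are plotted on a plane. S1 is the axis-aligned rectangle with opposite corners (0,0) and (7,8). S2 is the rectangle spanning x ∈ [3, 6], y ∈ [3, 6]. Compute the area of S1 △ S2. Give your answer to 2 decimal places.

|S1∩S2|: x∈[3,6], y∈[3,6] → 3·3 = 9.
|S1 △ S2| = |S1| + |S2| − 2·|S1∩S2| = 56 + 9 − 18 = 47.00.

47.00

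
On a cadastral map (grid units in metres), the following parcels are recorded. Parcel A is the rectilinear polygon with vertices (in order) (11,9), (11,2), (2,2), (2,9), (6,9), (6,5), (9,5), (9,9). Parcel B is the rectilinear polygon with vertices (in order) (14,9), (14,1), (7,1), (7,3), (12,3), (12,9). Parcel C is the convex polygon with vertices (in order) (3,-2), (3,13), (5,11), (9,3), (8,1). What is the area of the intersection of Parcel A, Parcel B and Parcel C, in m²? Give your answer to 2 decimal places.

The intersection is the polygon with vertices (7,2), (7,3), (9,3), (8.5,2).
By the shoelace formula its area is 1.75.

1.75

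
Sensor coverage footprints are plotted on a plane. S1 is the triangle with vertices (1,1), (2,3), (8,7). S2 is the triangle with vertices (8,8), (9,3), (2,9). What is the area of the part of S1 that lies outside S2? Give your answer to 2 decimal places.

3.64

|S1| = 4, |S1∩S2| = 0.3601.
|S1 ∖ S2| = |S1| − |S1∩S2| = 4 − 0.3601 = 3.64.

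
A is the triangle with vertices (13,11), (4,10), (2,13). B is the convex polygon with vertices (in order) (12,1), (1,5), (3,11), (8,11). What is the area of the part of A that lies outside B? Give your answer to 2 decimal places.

11.00

|A| = 14.5, |A∩B| = 3.5035.
|A ∖ B| = |A| − |A∩B| = 14.5 − 3.5035 = 11.00.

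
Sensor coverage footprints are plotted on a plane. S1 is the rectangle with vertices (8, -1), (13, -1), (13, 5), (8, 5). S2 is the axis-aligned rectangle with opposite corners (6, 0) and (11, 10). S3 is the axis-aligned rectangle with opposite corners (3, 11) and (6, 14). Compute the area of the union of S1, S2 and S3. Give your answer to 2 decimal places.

74.00

By inclusion–exclusion:
Individual areas: |S1| = 30, |S2| = 50, |S3| = 9.
|S1∩S2|: x∈[8,11], y∈[0,5] → 3·5 = 15.
|S1∩S3| = 0 (no overlap).
|S2∩S3| = 0 (no overlap).
|S1∩S2∩S3| = 0.
|S1 ∪ S2 ∪ S3| = 89 − 15 + 0 = 74.00.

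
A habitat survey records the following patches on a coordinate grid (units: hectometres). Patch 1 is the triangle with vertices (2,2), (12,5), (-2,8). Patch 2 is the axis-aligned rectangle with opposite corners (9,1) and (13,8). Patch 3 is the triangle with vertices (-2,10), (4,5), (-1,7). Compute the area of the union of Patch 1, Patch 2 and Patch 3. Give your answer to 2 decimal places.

By inclusion–exclusion:
Individual areas: |Patch 1| = 36, |Patch 2| = 28, |Patch 3| = 6.5.
|Patch 1∩Patch 2| = 2.3143.
|Patch 1∩Patch 3| = 3.9872.
|Patch 2∩Patch 3| = 0.
|Patch 1∩Patch 2∩Patch 3| = 0.
|Patch 1 ∪ Patch 2 ∪ Patch 3| = 70.5 − 6.3015 + 0 = 64.20.

64.20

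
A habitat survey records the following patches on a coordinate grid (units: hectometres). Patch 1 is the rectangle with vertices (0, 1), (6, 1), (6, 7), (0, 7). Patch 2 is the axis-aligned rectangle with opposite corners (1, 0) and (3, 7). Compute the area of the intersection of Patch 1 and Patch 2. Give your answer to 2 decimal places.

12.00

|Patch 1∩Patch 2|: x∈[1,3], y∈[1,7] → 2·6 = 12.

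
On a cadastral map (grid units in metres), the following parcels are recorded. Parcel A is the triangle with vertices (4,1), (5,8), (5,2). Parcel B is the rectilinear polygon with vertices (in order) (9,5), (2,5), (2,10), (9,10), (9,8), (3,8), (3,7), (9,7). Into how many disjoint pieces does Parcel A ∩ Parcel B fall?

Parcel A ∩ Parcel B is a single connected region.

1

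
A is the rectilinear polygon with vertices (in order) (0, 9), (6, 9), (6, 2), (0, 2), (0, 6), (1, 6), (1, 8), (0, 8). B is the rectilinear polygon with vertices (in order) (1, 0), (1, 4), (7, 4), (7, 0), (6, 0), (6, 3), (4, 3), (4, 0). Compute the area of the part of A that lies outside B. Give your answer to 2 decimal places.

32.00

|A| = 40, |A∩B| = 8.
|A ∖ B| = |A| − |A∩B| = 40 − 8 = 32.00.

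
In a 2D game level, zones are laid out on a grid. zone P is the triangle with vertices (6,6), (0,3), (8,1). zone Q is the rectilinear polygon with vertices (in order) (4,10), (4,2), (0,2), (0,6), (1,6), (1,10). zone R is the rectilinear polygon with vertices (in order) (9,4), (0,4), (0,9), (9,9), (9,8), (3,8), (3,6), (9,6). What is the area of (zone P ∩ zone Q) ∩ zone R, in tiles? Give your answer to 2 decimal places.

1.00

The region (zone P ∩ zone Q) ∩ zone R is the polygon with vertices (4,4), (2,4), (4,5).
By the shoelace formula its area is 1.00.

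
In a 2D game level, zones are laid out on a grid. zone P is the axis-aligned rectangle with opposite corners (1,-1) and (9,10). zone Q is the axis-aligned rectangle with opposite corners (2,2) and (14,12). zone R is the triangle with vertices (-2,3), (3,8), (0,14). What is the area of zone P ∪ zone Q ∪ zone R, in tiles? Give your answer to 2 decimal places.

By inclusion–exclusion:
Individual areas: |zone P| = 88, |zone Q| = 120, |zone R| = 22.5.
|zone P∩zone Q|: x∈[2,9], y∈[2,10] → 7·8 = 56.
|zone P∩zone R| = 5.
|zone Q∩zone R| = 1.5.
|zone P∩zone Q∩zone R| = 1.5.
|zone P ∪ zone Q ∪ zone R| = 230.5 − 62.5 + 1.5 = 169.50.

169.50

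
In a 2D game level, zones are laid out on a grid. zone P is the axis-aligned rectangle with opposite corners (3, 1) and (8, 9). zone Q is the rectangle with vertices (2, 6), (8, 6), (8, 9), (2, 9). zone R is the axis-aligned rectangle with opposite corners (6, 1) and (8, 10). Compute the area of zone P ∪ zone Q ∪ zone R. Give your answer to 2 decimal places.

45.00

By inclusion–exclusion:
Individual areas: |zone P| = 40, |zone Q| = 18, |zone R| = 18.
|zone P∩zone Q|: x∈[3,8], y∈[6,9] → 5·3 = 15.
|zone P∩zone R|: x∈[6,8], y∈[1,9] → 2·8 = 16.
|zone Q∩zone R|: x∈[6,8], y∈[6,9] → 2·3 = 6.
|zone P∩zone Q∩zone R| = 6.
|zone P ∪ zone Q ∪ zone R| = 76 − 37 + 6 = 45.00.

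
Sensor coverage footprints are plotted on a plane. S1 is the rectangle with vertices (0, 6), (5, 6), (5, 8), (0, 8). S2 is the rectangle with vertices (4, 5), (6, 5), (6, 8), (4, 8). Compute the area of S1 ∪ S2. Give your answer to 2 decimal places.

14.00

By inclusion–exclusion:
Individual areas: |S1| = 10, |S2| = 6.
|S1∩S2|: x∈[4,5], y∈[6,8] → 1·2 = 2.
|S1 ∪ S2| = 16 − 2 = 14.00.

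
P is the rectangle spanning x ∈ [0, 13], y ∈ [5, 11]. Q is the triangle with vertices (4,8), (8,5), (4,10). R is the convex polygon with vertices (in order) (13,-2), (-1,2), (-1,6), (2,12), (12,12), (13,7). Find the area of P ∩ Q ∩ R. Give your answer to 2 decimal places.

The intersection is the polygon with vertices (4,10), (8,5), (4,8).
By the shoelace formula its area is 4.00.

4.00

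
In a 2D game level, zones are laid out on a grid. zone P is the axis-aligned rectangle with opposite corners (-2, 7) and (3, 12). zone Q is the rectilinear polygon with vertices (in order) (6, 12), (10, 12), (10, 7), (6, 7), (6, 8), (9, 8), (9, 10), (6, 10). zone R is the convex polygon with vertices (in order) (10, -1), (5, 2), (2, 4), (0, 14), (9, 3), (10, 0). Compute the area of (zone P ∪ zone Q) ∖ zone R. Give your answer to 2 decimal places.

29.64

|zone P ∪ zone Q| = 39.
|(zone P ∪ zone Q) ∩ zone R| = 9.3636.
|(zone P ∪ zone Q) ∖ zone R| = 39 − 9.3636 = 29.64.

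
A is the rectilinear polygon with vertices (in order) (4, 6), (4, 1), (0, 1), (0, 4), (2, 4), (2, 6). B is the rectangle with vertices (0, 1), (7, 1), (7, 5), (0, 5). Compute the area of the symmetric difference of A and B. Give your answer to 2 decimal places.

16.00

|A| = 16, |B| = 28, |A∩B| = 14.
|A △ B| = |A| + |B| − 2·|A∩B| = 16 + 28 − 28 = 16.00.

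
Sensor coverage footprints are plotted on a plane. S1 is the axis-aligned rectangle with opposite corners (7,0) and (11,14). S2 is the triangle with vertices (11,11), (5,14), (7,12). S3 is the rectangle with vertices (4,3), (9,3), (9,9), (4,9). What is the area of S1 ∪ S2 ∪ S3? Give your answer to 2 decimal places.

By inclusion–exclusion:
Individual areas: |S1| = 56, |S2| = 3, |S3| = 30.
|S1∩S2| = 2.
|S1∩S3|: x∈[7,9], y∈[3,9] → 2·6 = 12.
|S2∩S3| = 0.
|S1∩S2∩S3| = 0.
|S1 ∪ S2 ∪ S3| = 89 − 14 + 0 = 75.00.

75.00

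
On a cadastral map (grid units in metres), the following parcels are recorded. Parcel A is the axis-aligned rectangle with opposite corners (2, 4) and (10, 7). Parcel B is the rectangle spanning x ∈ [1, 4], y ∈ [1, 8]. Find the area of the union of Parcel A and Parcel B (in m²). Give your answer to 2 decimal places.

39.00

By inclusion–exclusion:
Individual areas: |Parcel A| = 24, |Parcel B| = 21.
|Parcel A∩Parcel B|: x∈[2,4], y∈[4,7] → 2·3 = 6.
|Parcel A ∪ Parcel B| = 45 − 6 = 39.00.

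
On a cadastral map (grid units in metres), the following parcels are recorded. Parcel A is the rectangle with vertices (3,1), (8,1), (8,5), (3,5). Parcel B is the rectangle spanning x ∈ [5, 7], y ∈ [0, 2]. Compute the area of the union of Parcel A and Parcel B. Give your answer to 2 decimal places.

By inclusion–exclusion:
Individual areas: |Parcel A| = 20, |Parcel B| = 4.
|Parcel A∩Parcel B|: x∈[5,7], y∈[1,2] → 2·1 = 2.
|Parcel A ∪ Parcel B| = 24 − 2 = 22.00.

22.00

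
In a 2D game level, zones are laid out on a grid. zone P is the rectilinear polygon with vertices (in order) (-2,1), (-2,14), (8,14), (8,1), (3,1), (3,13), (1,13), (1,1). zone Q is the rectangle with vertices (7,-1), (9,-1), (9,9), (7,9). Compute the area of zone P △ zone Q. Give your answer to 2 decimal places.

|zone P| = 106, |zone Q| = 20, |zone P∩zone Q| = 8.
|zone P △ zone Q| = |zone P| + |zone Q| − 2·|zone P∩zone Q| = 106 + 20 − 16 = 110.00.

110.00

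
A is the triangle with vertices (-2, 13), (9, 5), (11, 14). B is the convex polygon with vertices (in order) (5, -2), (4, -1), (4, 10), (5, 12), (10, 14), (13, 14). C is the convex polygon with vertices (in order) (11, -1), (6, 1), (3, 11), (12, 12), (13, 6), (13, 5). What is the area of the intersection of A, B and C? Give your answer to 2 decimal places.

27.21

The intersection is the polygon with vertices (4,10), (4.588,11.177), (10.519,11.835), (9.4,6.8), (8.633,5.267), (4,8.636).
By the shoelace formula its area is 27.21.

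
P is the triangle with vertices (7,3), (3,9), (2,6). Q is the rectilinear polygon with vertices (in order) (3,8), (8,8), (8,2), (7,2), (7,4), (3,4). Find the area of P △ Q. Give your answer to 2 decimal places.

18.27

|P| = 9, |Q| = 22, |P∩Q| = 6.3667.
|P △ Q| = |P| + |Q| − 2·|P∩Q| = 9 + 22 − 12.7333 = 18.27.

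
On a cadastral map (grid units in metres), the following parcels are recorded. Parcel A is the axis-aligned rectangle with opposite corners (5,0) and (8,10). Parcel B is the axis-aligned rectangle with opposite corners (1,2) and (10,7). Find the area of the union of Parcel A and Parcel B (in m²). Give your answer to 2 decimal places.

60.00

By inclusion–exclusion:
Individual areas: |Parcel A| = 30, |Parcel B| = 45.
|Parcel A∩Parcel B|: x∈[5,8], y∈[2,7] → 3·5 = 15.
|Parcel A ∪ Parcel B| = 75 − 15 = 60.00.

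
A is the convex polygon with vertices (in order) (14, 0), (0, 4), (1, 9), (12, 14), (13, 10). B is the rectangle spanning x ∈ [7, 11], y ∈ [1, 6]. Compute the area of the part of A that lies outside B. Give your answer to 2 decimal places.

|A| = 122, |A∩B| = 18.25.
|A ∖ B| = |A| − |A∩B| = 122 − 18.25 = 103.75.

103.75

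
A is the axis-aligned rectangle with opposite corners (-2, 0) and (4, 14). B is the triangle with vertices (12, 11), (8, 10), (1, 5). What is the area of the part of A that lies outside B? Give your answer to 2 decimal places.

|A| = 84, |A∩B| = 0.7597.
|A ∖ B| = |A| − |A∩B| = 84 − 0.7597 = 83.24.

83.24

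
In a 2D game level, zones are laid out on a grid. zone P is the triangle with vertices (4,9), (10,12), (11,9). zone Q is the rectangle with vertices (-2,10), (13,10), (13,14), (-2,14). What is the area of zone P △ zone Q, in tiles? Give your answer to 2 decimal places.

61.17

|zone P| = 10.5, |zone Q| = 60, |zone P∩zone Q| = 4.6667.
|zone P △ zone Q| = |zone P| + |zone Q| − 2·|zone P∩zone Q| = 10.5 + 60 − 9.3333 = 61.17.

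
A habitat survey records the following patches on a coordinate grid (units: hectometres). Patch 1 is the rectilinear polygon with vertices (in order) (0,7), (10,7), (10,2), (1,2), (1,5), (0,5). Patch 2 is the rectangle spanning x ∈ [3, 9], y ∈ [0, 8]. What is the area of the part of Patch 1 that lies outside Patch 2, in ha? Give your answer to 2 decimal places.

|Patch 1| = 47, |Patch 1∩Patch 2| = 30.
|Patch 1 ∖ Patch 2| = |Patch 1| − |Patch 1∩Patch 2| = 47 − 30 = 17.00.

17.00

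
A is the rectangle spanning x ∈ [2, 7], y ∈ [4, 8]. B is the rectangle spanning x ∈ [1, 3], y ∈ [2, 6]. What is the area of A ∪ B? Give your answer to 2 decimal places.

By inclusion–exclusion:
Individual areas: |A| = 20, |B| = 8.
|A∩B|: x∈[2,3], y∈[4,6] → 1·2 = 2.
|A ∪ B| = 28 − 2 = 26.00.

26.00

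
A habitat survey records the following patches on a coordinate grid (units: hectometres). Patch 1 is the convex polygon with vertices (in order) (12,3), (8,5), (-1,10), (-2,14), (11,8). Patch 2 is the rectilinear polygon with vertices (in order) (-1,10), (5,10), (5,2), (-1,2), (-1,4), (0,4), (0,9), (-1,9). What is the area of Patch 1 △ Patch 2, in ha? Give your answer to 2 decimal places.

76.00

|Patch 1| = 53, |Patch 2| = 43, |Patch 1∩Patch 2| = 10.
|Patch 1 △ Patch 2| = |Patch 1| + |Patch 2| − 2·|Patch 1∩Patch 2| = 53 + 43 − 20 = 76.00.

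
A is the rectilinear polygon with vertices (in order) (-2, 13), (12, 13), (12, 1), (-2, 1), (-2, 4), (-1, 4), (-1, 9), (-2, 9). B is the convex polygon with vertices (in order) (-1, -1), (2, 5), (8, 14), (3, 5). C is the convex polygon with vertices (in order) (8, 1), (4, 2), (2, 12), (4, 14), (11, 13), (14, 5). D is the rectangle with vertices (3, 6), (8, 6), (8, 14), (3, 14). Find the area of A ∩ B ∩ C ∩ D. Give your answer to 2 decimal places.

3.34

The intersection is the polygon with vertices (3.077,6.615), (7.333,13), (7.444,13), (3.556,6), (3.2,6).
By the shoelace formula its area is 3.34.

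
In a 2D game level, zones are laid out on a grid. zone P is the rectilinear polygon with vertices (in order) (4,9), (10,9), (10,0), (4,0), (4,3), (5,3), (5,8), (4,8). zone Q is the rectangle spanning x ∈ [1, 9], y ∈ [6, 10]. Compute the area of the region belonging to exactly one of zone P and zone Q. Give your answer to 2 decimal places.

55.00

|zone P| = 49, |zone Q| = 32, |zone P∩zone Q| = 13.
|zone P △ zone Q| = |zone P| + |zone Q| − 2·|zone P∩zone Q| = 49 + 32 − 26 = 55.00.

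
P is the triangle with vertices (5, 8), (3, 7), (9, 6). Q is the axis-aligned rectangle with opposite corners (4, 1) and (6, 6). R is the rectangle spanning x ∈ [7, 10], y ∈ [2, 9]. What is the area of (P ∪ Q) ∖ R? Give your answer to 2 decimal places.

13.33

|P ∪ Q| = 14.
|(P ∪ Q) ∩ R| = 0.6667.
|(P ∪ Q) ∖ R| = 14 − 0.6667 = 13.33.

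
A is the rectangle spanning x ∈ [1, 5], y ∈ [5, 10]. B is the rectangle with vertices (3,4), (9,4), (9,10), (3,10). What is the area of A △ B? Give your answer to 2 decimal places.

36.00

|A∩B|: x∈[3,5], y∈[5,10] → 2·5 = 10.
|A △ B| = |A| + |B| − 2·|A∩B| = 20 + 36 − 20 = 36.00.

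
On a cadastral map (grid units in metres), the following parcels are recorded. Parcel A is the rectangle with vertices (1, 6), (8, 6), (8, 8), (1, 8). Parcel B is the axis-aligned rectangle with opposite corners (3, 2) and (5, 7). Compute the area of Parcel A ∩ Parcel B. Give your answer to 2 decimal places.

|Parcel A∩Parcel B|: x∈[3,5], y∈[6,7] → 2·1 = 2.

2.00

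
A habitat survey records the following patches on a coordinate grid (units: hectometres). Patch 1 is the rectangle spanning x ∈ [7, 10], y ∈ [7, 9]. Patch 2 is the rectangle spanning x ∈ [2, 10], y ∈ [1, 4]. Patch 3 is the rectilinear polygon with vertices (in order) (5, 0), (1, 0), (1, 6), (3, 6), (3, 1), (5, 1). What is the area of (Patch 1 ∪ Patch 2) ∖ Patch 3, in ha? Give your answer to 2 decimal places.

27.00

|Patch 1 ∪ Patch 2| = 30.
|(Patch 1 ∪ Patch 2) ∩ Patch 3| = 3.
|(Patch 1 ∪ Patch 2) ∖ Patch 3| = 30 − 3 = 27.00.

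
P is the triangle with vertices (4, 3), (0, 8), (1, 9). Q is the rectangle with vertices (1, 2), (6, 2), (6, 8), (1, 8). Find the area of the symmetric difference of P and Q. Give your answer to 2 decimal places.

28.25

|P| = 4.5, |Q| = 30, |P∩Q| = 3.125.
|P △ Q| = |P| + |Q| − 2·|P∩Q| = 4.5 + 30 − 6.25 = 28.25.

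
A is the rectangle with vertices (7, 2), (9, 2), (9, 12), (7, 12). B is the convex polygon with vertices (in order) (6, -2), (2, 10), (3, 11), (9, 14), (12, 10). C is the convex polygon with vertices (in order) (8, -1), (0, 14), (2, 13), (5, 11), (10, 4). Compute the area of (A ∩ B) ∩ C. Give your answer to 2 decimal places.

The region (A ∩ B) ∩ C is the polygon with vertices (7,8.2), (9,5.4), (9,4), (8,2), (7,2).
By the shoelace formula its area is 8.60.

8.60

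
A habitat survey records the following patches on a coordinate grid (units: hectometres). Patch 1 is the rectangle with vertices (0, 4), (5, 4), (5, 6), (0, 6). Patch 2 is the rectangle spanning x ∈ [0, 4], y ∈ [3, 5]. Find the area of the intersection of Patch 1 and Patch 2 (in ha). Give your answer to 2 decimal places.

4.00

|Patch 1∩Patch 2|: x∈[0,4], y∈[4,5] → 4·1 = 4.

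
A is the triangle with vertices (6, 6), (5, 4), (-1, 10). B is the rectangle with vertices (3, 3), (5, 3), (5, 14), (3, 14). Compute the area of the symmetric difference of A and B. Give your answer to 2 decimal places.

|A| = 9, |B| = 22, |A∩B| = 4.2857.
|A △ B| = |A| + |B| − 2·|A∩B| = 9 + 22 − 8.5714 = 22.43.

22.43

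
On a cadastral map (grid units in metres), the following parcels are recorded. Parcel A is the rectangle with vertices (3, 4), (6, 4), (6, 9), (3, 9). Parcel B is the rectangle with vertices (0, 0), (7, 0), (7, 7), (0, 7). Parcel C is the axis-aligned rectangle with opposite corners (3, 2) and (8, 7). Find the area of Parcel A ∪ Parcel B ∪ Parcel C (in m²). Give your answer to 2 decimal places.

By inclusion–exclusion:
Individual areas: |Parcel A| = 15, |Parcel B| = 49, |Parcel C| = 25.
|Parcel A∩Parcel B|: x∈[3,6], y∈[4,7] → 3·3 = 9.
|Parcel A∩Parcel C|: x∈[3,6], y∈[4,7] → 3·3 = 9.
|Parcel B∩Parcel C|: x∈[3,7], y∈[2,7] → 4·5 = 20.
|Parcel A∩Parcel B∩Parcel C| = 9.
|Parcel A ∪ Parcel B ∪ Parcel C| = 89 − 38 + 9 = 60.00.

60.00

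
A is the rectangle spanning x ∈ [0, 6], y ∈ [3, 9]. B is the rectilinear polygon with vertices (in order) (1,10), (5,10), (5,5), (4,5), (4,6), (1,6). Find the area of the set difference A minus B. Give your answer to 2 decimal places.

23.00

|A| = 36, |A∩B| = 13.
|A ∖ B| = |A| − |A∩B| = 36 − 13 = 23.00.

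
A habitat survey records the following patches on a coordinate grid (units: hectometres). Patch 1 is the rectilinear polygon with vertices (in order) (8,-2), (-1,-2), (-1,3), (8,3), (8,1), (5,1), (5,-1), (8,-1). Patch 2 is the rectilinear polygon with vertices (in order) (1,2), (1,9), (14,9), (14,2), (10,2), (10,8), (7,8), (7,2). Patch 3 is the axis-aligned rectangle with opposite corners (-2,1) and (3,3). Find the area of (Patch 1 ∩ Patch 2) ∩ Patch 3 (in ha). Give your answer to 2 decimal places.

2.00

The region (Patch 1 ∩ Patch 2) ∩ Patch 3 is the polygon with vertices (1,2), (1,3), (3,3), (3,2).
By the shoelace formula its area is 2.00.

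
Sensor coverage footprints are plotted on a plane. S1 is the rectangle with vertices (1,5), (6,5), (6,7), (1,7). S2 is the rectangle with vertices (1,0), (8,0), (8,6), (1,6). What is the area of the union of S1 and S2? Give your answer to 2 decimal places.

47.00

By inclusion–exclusion:
Individual areas: |S1| = 10, |S2| = 42.
|S1∩S2|: x∈[1,6], y∈[5,6] → 5·1 = 5.
|S1 ∪ S2| = 52 − 5 = 47.00.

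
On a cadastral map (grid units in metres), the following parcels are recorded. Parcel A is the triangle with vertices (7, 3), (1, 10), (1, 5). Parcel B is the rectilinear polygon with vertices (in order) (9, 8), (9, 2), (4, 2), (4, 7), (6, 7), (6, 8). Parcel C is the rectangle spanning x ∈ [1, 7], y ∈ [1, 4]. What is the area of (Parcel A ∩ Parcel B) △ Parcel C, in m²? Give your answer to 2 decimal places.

19.61

|Parcel A ∩ Parcel B| = 3.75.
|(Parcel A ∩ Parcel B) ∩ Parcel C| = 1.0714.
|(Parcel A ∩ Parcel B) △ Parcel C| = 3.75 + 18 − 2.1429 = 19.61.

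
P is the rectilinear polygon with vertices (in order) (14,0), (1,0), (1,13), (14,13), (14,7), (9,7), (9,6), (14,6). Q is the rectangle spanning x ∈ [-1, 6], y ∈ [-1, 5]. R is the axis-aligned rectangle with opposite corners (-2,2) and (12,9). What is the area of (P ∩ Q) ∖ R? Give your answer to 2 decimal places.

|P ∩ Q| = 25.
|(P ∩ Q) ∩ R| = 15.
|(P ∩ Q) ∖ R| = 25 − 15 = 10.00.

10.00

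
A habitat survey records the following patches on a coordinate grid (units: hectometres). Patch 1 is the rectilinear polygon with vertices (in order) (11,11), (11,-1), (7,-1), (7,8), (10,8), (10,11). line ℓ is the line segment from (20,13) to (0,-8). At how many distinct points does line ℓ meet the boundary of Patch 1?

The segment meets the boundary at (7,-0.65), (11,3.55).

2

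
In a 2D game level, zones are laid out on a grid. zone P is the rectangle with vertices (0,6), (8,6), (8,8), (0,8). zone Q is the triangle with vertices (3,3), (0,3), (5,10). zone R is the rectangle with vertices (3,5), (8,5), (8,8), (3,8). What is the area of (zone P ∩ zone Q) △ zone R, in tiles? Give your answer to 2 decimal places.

13.46

|zone P ∩ zone Q| = 2.5714.
|(zone P ∩ zone Q) ∩ zone R| = 2.0571.
|(zone P ∩ zone Q) △ zone R| = 2.5714 + 15 − 4.1143 = 13.46.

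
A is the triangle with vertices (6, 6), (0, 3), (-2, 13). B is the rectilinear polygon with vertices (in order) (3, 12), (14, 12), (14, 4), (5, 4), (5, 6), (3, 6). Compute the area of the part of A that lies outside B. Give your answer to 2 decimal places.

|A| = 33, |A∩B| = 4.1875.
|A ∖ B| = |A| − |A∩B| = 33 − 4.1875 = 28.81.

28.81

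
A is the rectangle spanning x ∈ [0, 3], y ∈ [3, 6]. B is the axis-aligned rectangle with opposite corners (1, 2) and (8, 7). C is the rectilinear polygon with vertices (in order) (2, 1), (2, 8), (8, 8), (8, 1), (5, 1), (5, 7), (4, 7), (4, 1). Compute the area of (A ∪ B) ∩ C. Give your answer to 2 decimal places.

25.00

|A ∪ B| = 38.
|(A ∪ B) ∩ C| = 25.00.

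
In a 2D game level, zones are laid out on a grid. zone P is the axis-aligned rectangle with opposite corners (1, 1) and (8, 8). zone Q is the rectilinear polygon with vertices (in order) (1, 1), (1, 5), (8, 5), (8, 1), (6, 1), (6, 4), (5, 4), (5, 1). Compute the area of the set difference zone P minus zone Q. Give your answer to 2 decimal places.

|zone P| = 49, |zone P∩zone Q| = 25.
|zone P ∖ zone Q| = |zone P| − |zone P∩zone Q| = 49 − 25 = 24.00.

24.00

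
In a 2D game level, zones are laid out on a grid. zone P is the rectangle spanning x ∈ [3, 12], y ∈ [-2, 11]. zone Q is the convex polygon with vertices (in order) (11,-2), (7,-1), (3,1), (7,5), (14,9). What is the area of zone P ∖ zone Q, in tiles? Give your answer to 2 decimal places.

|zone P| = 117, |zone P∩zone Q| = 50.3095.
|zone P ∖ zone Q| = |zone P| − |zone P∩zone Q| = 117 − 50.3095 = 66.69.

66.69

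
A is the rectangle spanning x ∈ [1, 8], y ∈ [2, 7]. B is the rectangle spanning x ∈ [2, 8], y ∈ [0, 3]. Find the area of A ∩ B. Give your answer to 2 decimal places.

6.00

|A∩B|: x∈[2,8], y∈[2,3] → 6·1 = 6.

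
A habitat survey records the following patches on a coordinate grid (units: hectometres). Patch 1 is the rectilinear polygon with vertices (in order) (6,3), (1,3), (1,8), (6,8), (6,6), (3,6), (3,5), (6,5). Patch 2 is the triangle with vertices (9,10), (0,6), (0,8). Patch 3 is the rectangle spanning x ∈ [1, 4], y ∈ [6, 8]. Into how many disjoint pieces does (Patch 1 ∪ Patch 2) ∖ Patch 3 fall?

2

(Patch 1 ∪ Patch 2) ∖ Patch 3 splits into 2 disjoint pieces (area 12, area 10.2778).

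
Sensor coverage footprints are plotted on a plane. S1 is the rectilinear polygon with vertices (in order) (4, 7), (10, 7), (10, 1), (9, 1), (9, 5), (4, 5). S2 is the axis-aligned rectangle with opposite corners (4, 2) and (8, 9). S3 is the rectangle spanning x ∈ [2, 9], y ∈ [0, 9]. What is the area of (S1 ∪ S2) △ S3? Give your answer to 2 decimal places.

39.00

|S1 ∪ S2| = 36.
|(S1 ∪ S2) ∩ S3| = 30.
|(S1 ∪ S2) △ S3| = 36 + 63 − 60 = 39.00.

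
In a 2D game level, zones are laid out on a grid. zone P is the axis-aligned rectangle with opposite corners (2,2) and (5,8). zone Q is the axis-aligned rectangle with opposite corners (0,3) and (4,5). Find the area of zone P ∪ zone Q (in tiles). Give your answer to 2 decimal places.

By inclusion–exclusion:
Individual areas: |zone P| = 18, |zone Q| = 8.
|zone P∩zone Q|: x∈[2,4], y∈[3,5] → 2·2 = 4.
|zone P ∪ zone Q| = 26 − 4 = 22.00.

22.00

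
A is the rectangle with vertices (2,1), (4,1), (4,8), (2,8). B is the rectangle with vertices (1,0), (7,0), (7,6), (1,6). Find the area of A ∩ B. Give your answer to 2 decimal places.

|A∩B|: x∈[2,4], y∈[1,6] → 2·5 = 10.

10.00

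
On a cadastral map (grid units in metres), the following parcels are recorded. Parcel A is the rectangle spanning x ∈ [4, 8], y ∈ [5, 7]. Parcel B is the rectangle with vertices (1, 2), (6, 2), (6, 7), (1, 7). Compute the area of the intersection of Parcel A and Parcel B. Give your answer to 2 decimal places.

|Parcel A∩Parcel B|: x∈[4,6], y∈[5,7] → 2·2 = 4.

4.00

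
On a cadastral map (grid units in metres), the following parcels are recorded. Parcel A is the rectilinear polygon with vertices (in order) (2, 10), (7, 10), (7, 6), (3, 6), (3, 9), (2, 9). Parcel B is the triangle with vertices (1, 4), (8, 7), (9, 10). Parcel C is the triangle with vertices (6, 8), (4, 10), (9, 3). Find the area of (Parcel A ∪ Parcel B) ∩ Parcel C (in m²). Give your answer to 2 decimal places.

1.45

The region (Parcel A ∪ Parcel B) ∩ Parcel C is the polygon with vertices (7,6), (6.857,6), (4,10), (6,8), (7,6.333).
By the shoelace formula its area is 1.45.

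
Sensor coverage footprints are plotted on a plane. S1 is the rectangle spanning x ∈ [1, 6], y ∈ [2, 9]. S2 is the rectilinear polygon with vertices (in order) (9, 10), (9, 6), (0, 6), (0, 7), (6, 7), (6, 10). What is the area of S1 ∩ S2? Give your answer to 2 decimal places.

5.00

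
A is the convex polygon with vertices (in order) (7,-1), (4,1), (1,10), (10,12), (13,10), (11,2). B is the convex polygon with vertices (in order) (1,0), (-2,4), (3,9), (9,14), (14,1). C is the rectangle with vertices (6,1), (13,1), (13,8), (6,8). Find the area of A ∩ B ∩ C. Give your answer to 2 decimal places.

37.71

The intersection is the polygon with vertices (12.03,6.121), (11,2), (9.667,1), (6,1), (6,8), (11.308,8).
By the shoelace formula its area is 37.71.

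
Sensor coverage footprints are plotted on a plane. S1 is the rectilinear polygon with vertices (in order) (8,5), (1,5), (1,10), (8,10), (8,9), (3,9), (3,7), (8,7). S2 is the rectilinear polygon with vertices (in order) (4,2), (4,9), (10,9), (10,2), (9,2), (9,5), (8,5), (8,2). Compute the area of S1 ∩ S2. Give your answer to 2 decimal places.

8.00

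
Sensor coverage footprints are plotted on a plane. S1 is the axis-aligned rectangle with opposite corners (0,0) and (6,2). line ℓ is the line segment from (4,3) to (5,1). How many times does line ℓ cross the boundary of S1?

1

The segment meets the boundary at (4.5,2).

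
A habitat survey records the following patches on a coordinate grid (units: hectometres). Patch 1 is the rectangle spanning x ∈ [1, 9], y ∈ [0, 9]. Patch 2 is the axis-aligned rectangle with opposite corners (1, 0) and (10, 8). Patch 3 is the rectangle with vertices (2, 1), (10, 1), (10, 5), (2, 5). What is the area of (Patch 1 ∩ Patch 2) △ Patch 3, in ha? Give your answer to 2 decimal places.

40.00

|Patch 1 ∩ Patch 2| = 64.
|(Patch 1 ∩ Patch 2) ∩ Patch 3| = 28.
|(Patch 1 ∩ Patch 2) △ Patch 3| = 64 + 32 − 56 = 40.00.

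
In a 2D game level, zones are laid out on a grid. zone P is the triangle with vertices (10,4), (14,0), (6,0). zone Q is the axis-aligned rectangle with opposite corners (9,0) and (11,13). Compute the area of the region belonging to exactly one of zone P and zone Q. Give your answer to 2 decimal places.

|zone P| = 16, |zone Q| = 26, |zone P∩zone Q| = 7.
|zone P △ zone Q| = |zone P| + |zone Q| − 2·|zone P∩zone Q| = 16 + 26 − 14 = 28.00.

28.00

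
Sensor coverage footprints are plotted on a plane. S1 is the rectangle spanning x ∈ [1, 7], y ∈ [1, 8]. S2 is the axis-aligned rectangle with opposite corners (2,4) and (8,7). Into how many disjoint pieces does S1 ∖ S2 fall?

S1 ∖ S2 is a single connected region.

1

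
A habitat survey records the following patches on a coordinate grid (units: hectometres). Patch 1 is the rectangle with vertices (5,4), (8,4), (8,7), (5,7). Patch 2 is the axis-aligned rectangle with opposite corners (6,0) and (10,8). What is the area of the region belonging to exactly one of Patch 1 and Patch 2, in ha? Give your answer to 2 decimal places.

|Patch 1∩Patch 2|: x∈[6,8], y∈[4,7] → 2·3 = 6.
|Patch 1 △ Patch 2| = |Patch 1| + |Patch 2| − 2·|Patch 1∩Patch 2| = 9 + 32 − 12 = 29.00.

29.00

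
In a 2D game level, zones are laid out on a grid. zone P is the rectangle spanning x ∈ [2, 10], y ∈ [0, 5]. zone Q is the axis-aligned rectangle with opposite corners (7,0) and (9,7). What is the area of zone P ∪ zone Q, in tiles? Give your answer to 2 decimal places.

By inclusion–exclusion:
Individual areas: |zone P| = 40, |zone Q| = 14.
|zone P∩zone Q|: x∈[7,9], y∈[0,5] → 2·5 = 10.
|zone P ∪ zone Q| = 54 − 10 = 44.00.

44.00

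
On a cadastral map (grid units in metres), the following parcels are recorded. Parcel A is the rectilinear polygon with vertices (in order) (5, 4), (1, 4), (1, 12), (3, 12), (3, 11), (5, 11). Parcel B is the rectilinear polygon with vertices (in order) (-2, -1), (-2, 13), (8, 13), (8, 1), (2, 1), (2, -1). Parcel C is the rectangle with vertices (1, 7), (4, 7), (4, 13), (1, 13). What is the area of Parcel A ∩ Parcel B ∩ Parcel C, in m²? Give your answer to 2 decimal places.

14.00

The intersection is the polygon with vertices (1,12), (3,12), (3,11), (4,11), (4,7), (1,7).
By the shoelace formula its area is 14.00.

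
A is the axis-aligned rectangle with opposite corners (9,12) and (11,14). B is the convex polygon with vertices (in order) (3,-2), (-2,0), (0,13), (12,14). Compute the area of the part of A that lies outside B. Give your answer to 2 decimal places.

|A| = 4, |A∩B| = 3.6528.
|A ∖ B| = |A| − |A∩B| = 4 − 3.6528 = 0.35.

0.35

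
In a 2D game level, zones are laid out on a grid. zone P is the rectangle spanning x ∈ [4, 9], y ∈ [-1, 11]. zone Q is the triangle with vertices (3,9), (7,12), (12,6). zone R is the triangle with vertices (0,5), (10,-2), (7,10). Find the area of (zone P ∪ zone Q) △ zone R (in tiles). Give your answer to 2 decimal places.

42.08

|zone P ∪ zone Q| = 65.525.
|(zone P ∪ zone Q) ∩ zone R| = 36.4714.
|(zone P ∪ zone Q) △ zone R| = 65.525 + 49.5 − 72.9429 = 42.08.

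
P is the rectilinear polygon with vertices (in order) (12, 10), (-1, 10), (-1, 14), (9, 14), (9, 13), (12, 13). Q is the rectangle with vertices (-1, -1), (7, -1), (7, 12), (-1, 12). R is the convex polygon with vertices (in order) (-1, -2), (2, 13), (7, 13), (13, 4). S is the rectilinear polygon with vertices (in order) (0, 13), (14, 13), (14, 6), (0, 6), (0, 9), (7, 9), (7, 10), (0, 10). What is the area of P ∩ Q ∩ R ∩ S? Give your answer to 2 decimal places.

10.80

The intersection is the polygon with vertices (7,10), (1.4,10), (1.8,12), (7,12).
By the shoelace formula its area is 10.80.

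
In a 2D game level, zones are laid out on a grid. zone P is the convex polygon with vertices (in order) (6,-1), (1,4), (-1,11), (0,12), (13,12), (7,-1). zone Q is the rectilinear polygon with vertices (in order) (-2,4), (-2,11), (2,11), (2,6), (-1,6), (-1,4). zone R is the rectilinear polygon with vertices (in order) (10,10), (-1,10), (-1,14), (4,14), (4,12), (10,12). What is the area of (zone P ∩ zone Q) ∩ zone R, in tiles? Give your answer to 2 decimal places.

2.86

The region (zone P ∩ zone Q) ∩ zone R is the polygon with vertices (2,11), (2,10), (-0.714,10), (-1,11).
By the shoelace formula its area is 2.86.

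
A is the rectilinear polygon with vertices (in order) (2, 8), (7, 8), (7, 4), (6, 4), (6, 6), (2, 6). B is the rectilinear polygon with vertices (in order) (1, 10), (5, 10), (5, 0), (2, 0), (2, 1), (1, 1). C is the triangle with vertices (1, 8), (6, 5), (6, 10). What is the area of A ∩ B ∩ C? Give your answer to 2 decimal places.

4.37

The intersection is the polygon with vertices (5,6), (4.333,6), (2,7.4), (2,8), (5,8).
By the shoelace formula its area is 4.37.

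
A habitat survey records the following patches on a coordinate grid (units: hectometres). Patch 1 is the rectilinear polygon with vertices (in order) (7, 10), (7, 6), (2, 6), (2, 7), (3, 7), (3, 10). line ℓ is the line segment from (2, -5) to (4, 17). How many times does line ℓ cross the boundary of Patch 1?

The segment meets the boundary at (3.364,10), (3,6).

2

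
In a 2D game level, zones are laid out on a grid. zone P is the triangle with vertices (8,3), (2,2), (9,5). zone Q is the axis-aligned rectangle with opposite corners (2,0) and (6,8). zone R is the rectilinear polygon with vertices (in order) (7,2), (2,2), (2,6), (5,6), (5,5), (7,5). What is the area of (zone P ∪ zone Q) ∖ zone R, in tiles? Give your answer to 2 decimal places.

19.23

|zone P ∪ zone Q| = 35.4048.
|(zone P ∪ zone Q) ∩ zone R| = 16.1786.
|(zone P ∪ zone Q) ∖ zone R| = 35.4048 − 16.1786 = 19.23.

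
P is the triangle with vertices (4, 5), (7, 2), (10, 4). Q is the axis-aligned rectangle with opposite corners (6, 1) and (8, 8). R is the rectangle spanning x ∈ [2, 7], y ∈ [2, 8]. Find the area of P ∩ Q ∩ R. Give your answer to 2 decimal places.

The intersection is the polygon with vertices (6,3), (6,4.667), (7,4.5), (7,2).
By the shoelace formula its area is 2.08.

2.08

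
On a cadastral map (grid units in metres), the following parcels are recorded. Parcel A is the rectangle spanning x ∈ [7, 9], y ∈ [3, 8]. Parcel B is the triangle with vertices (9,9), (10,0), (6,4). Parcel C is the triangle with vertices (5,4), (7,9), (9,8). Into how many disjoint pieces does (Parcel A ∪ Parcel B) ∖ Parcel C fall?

(Parcel A ∪ Parcel B) ∖ Parcel C is a single connected region.

1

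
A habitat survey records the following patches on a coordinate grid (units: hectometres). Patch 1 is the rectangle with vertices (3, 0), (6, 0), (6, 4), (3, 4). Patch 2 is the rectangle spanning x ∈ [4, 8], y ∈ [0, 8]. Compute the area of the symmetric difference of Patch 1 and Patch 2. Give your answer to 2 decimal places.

|Patch 1∩Patch 2|: x∈[4,6], y∈[0,4] → 2·4 = 8.
|Patch 1 △ Patch 2| = |Patch 1| + |Patch 2| − 2·|Patch 1∩Patch 2| = 12 + 32 − 16 = 28.00.

28.00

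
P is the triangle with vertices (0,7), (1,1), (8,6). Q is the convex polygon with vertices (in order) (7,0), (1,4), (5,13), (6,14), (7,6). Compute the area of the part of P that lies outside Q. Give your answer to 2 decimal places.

8.36

|P| = 23.5, |P∩Q| = 15.1431.
|P ∖ Q| = |P| − |P∩Q| = 23.5 − 15.1431 = 8.36.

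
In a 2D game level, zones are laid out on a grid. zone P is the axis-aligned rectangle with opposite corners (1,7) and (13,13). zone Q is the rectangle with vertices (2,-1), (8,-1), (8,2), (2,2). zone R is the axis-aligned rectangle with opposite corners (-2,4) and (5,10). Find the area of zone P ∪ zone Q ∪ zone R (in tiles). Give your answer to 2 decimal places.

By inclusion–exclusion:
Individual areas: |zone P| = 72, |zone Q| = 18, |zone R| = 42.
|zone P∩zone Q| = 0 (no overlap).
|zone P∩zone R|: x∈[1,5], y∈[7,10] → 4·3 = 12.
|zone Q∩zone R| = 0 (no overlap).
|zone P∩zone Q∩zone R| = 0.
|zone P ∪ zone Q ∪ zone R| = 132 − 12 + 0 = 120.00.

120.00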